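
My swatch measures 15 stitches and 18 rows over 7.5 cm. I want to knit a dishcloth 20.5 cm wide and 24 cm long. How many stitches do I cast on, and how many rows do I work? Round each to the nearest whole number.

Stitch gauge = 15/7.5 = 2 sts/cm; 20.5 × 2 = 41.00 → 41 sts.
Row gauge = 18/7.5 = 2.4 rows/cm; 24 × 2.4 = 57.60 → 58 rows.

Cast on 41 stitches and work 58 rows.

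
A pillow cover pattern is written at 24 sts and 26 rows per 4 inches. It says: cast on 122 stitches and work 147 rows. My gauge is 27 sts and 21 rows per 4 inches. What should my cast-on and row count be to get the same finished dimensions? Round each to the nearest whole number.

Cast on 137 stitches; work 119 rows.

Stitches: 122 × 27/24 = 137.25 → 137.
Rows: 147 × 21/26 = 118.73 → 119.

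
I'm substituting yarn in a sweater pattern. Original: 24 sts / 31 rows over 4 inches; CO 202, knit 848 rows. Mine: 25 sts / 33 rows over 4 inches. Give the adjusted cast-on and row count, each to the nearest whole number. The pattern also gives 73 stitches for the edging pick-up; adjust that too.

Stitches: 202 × 25/24 = 210.42 → 210.
Rows: 848 × 33/31 = 902.71 → 903.
edging pick-up: 73 × 25/24 = 76.04 → 76.

Cast on 210 stitches; work 903 rows; edging pick-up 76 stitches.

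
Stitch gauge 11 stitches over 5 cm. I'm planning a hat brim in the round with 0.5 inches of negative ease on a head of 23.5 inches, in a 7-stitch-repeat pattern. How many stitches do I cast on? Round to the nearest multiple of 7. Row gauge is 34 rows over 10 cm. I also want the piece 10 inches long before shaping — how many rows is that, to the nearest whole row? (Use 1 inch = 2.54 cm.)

Cast on 126 stitches; work 86 rows.

Finished = 23.5 − 0.5 = 23 inches.
23 inches × 2.54 = 58.42 cm.
11/5 = 2.2 sts per cm; 58.42 × 2.2 = 128.52 sts.
Nearest multiple of 7 → 126.
10 inches = 25.40 cm; × 3.4 = 86.36 → 86 rows.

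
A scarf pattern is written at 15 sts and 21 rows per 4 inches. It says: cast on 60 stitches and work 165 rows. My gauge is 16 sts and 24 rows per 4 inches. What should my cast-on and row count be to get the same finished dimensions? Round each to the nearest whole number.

Stitches: 60 × 16/15 = 64.00 → 64.
Rows: 165 × 24/21 = 188.57 → 189.

Cast on 64 stitches; work 189 rows.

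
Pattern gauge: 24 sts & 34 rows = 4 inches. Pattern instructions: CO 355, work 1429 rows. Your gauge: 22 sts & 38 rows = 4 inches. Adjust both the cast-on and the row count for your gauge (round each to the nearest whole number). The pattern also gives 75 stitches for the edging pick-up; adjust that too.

Stitches: 355 × 22/24 = 325.42 → 325.
Rows: 1429 × 38/34 = 1597.12 → 1597.
edging pick-up: 75 × 22/24 = 68.75 → 69.

Cast on 325 stitches; work 1597 rows; edging pick-up 69 stitches.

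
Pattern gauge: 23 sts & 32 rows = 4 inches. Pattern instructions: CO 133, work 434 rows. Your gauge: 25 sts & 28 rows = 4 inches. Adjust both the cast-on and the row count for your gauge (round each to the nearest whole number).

Stitches: 133 × 25/23 = 144.57 → 145.
Rows: 434 × 28/32 = 379.75 → 380.

Cast on 145 stitches; work 380 rows.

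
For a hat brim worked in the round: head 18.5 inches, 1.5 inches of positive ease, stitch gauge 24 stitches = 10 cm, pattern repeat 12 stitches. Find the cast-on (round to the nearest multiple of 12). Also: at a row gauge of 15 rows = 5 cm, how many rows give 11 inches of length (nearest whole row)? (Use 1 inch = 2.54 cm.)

Cast on 120 stitches; work 84 rows.

Finished = 18.5 + 1.5 = 20 inches.
20 inches × 2.54 = 50.80 cm.
24/10 = 2.4 sts per cm; 50.80 × 2.4 = 121.92 sts.
Nearest multiple of 12 → 120.
11 inches = 27.94 cm; × 3 = 83.82 → 84 rows.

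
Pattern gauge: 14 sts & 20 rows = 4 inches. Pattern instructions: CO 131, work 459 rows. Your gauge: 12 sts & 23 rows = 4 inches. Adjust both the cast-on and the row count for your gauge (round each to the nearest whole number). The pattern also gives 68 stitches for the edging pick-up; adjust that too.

Stitches: 131 × 12/14 = 112.29 → 112.
Rows: 459 × 23/20 = 527.85 → 528.
edging pick-up: 68 × 12/14 = 58.29 → 58.

Cast on 112 stitches; work 528 rows; edging pick-up 58 stitches.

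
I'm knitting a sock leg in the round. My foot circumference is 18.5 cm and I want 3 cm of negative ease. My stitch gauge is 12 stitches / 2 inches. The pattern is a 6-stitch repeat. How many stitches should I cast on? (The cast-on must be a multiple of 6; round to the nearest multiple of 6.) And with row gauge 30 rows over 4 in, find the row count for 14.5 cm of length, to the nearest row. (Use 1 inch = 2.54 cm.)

Finished = 18.5 − 3 = 15.5 cm.
15.5 cm × 1/2.54 = 6.10 inches.
12/2 = 6 sts per in; 6.10 × 6 = 36.61 sts.
Nearest multiple of 6 → 36.
14.5 cm = 5.71 inches; × 7.5 = 42.81 → 43 rows.

Cast on 36 stitches; work 43 rows.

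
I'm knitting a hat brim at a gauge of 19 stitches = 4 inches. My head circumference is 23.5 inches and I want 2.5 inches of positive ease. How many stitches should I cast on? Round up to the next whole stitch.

124 stitches.

Finished = 23.5 + 2.5 = 26 in.
19 / 4 = 4.75 sts per inch.
26.00 × 4.75 = 123.50 sts.
→ 124 sts.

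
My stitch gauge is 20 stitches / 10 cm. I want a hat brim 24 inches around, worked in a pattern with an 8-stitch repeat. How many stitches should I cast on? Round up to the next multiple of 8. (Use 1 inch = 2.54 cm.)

Cast on 128 stitches.

24 in = 24 × 2.54 = 60.96 cm.
20 / 10 = 2 sts/cm.
60.96 × 2 = 121.92 sts.
→ 128.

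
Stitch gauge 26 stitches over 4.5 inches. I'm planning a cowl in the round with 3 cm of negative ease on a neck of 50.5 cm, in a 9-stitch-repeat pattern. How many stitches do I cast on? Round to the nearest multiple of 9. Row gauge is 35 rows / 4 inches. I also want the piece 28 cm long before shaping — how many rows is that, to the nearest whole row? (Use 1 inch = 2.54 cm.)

Finished = 50.5 − 3 = 47.5 cm.
47.5 cm × 1/2.54 = 18.70 inches.
26/4.5 = 5.778 sts per in; 18.70 × 5.778 = 108.05 sts.
Nearest multiple of 9 → 108.
28 cm = 11.02 inches; × 8.75 = 96.46 → 96 rows.

Cast on 108 stitches; work 96 rows.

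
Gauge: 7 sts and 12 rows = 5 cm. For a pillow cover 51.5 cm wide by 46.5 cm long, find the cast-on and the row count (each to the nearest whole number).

Cast on 72 stitches and work 112 rows.

Stitch gauge = 7/5 = 1.4 sts/cm; 51.5 × 1.4 = 72.10 → 72 sts.
Row gauge = 12/5 = 2.4 rows/cm; 46.5 × 2.4 = 111.60 → 112 rows.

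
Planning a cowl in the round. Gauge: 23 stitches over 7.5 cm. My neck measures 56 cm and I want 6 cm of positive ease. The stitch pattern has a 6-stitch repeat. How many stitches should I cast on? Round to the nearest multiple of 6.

Finished = 56 + 6 = 62 cm.
23 / 7.5 = 3.067 sts/cm.
62 × 3.067 = 190.13 sts.
Nearest multiple of 6: 192.

CO 192 sts.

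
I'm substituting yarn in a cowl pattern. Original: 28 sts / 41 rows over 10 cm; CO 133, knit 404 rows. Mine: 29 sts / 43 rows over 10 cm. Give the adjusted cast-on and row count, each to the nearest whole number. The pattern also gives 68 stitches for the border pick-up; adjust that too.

Stitches: 133 × 29/28 = 137.75 → 138.
Rows: 404 × 43/41 = 423.71 → 424.
border pick-up: 68 × 29/28 = 70.43 → 70.

Cast on 138 stitches; work 424 rows; border pick-up 70 stitches.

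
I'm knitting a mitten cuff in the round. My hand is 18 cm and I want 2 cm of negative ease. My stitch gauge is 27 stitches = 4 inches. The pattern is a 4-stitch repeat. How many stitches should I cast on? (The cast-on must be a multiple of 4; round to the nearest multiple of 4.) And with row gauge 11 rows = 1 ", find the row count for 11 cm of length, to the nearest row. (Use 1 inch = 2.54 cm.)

Cast on 44 stitches; work 48 rows.

Finished = 18 − 2 = 16 cm.
16 cm × 1/2.54 = 6.30 inches.
27/4 = 6.75 sts per in; 6.30 × 6.75 = 42.52 sts.
Nearest multiple of 4 → 44.
11 cm = 4.33 inches; × 11 = 47.64 → 48 rows.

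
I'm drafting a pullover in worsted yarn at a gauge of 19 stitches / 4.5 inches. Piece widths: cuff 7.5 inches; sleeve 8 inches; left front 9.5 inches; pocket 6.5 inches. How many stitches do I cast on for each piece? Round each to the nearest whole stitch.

cuff 32; sleeve 34; left front 40; pocket 27.

Rate = 19/4.5 = 4.222 sts per in.
cuff: 7.5 × 4.222 = 31.67 → 32.
sleeve: 8 × 4.222 = 33.78 → 34.
left front: 9.5 × 4.222 = 40.11 → 40.
pocket: 6.5 × 4.222 = 27.44 → 27.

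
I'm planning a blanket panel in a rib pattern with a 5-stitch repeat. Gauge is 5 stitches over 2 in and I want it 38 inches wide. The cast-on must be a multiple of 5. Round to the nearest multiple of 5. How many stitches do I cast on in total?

Cast on 95 stitches.

5 / 2 = 2.5 sts per inch.
38 × 2.5 = 95.00 sts.
Nearest multiple of 5: 95.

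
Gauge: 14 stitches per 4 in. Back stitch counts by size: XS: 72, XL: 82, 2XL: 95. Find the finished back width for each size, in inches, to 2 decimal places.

XS 20.57 inches; XL 23.43 inches; 2XL 27.14 inches.

14/4 = 3.5 sts per in.
XS: 72 / 3.5 = 20.571 → 20.57 in.
XL: 82 / 3.5 = 23.429 → 23.43 in.
2XL: 95 / 3.5 = 27.143 → 27.14 in.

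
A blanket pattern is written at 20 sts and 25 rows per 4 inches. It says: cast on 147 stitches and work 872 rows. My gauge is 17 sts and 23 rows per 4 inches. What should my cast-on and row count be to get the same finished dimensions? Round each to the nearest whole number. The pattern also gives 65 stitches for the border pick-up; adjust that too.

Cast on 125 stitches; work 802 rows; border pick-up 55 stitches.

Stitches: 147 × 17/20 = 124.95 → 125.
Rows: 872 × 23/25 = 802.24 → 802.
border pick-up: 65 × 17/20 = 55.25 → 55.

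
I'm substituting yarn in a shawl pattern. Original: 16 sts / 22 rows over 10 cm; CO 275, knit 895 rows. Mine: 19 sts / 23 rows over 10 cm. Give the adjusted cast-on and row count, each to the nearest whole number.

Stitches: 275 × 19/16 = 326.56 → 327.
Rows: 895 × 23/22 = 935.68 → 936.

Cast on 327 stitches; work 936 rows.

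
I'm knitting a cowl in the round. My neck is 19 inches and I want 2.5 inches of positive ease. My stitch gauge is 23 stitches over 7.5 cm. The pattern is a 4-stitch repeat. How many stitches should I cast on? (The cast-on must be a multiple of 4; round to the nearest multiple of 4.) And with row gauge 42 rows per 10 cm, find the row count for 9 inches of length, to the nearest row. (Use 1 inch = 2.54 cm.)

Finished = 19 + 2.5 = 21.5 inches.
21.5 inches × 2.54 = 54.61 cm.
23/7.5 = 3.067 sts per cm; 54.61 × 3.067 = 167.47 sts.
Nearest multiple of 4 → 168.
9 inches = 22.86 cm; × 4.2 = 96.01 → 96 rows.

Cast on 168 stitches; work 96 rows.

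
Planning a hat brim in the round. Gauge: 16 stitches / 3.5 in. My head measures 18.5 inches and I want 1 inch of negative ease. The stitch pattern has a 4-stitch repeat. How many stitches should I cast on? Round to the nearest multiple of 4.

Finished = 18.5 − 1 = 17.5 inches.
16 / 3.5 = 4.571 sts/in.
17.5 × 4.571 = 80.00 sts.
Nearest multiple of 4: 80.

Cast on 80 stitches.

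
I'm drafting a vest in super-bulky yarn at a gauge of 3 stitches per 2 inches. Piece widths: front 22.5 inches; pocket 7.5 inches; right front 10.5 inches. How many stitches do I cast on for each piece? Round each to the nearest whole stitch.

front 34; pocket 11; right front 16.

Rate = 3/2 = 1.5 sts per in.
front: 22.5 × 1.5 = 33.75 → 34.
pocket: 7.5 × 1.5 = 11.25 → 11.
right front: 10.5 × 1.5 = 15.75 → 16.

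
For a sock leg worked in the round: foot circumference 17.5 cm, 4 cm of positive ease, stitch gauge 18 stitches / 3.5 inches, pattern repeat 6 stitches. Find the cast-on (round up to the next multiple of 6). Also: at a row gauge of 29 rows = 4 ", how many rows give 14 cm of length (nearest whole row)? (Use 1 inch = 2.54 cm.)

Finished = 17.5 + 4 = 21.5 cm.
21.5 cm × 1/2.54 = 8.46 inches.
18/3.5 = 5.143 sts per in; 8.46 × 5.143 = 43.53 sts.
Next multiple of 6 → 48.
14 cm = 5.51 inches; × 7.25 = 39.96 → 40 rows.

Cast on 48 stitches; work 40 rows.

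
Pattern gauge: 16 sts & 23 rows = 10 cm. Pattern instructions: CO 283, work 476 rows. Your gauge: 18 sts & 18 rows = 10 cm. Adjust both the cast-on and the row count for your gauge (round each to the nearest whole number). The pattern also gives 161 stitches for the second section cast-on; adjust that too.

Stitches: 283 × 18/16 = 318.38 → 318.
Rows: 476 × 18/23 = 372.52 → 373.
second section cast-on: 161 × 18/16 = 181.12 → 181.

Cast on 318 stitches; work 373 rows; second section cast-on 181 stitches.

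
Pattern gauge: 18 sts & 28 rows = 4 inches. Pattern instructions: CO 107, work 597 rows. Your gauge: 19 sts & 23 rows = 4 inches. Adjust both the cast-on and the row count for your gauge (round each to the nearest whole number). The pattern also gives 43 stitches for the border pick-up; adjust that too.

Cast on 113 stitches; work 490 rows; border pick-up 45 stitches.

Stitches: 107 × 19/18 = 112.94 → 113.
Rows: 597 × 23/28 = 490.39 → 490.
border pick-up: 43 × 19/18 = 45.39 → 45.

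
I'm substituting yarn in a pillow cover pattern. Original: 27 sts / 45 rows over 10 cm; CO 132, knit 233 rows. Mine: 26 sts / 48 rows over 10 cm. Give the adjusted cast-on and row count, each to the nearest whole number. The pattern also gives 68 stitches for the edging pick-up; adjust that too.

Cast on 127 stitches; work 249 rows; edging pick-up 65 stitches.

Stitches: 132 × 26/27 = 127.11 → 127.
Rows: 233 × 48/45 = 248.53 → 249.
edging pick-up: 68 × 26/27 = 65.48 → 65.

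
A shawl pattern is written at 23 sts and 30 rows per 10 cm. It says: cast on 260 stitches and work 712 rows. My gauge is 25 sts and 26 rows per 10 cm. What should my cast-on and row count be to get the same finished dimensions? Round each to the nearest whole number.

Cast on 283 stitches; work 617 rows.

Stitches: 260 × 25/23 = 282.61 → 283.
Rows: 712 × 26/30 = 617.07 → 617.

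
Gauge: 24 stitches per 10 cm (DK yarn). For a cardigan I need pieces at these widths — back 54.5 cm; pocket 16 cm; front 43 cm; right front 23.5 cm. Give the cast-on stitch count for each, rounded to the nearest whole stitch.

Rate = 24/10 = 2.4 sts per cm.
back: 54.5 × 2.4 = 130.80 → 131.
pocket: 16 × 2.4 = 38.40 → 38.
front: 43 × 2.4 = 103.20 → 103.
right front: 23.5 × 2.4 = 56.40 → 56.

back 131; pocket 38; front 103; right front 56.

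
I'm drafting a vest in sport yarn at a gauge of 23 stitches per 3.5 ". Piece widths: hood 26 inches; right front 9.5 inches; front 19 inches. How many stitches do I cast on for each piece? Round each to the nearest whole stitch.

hood 171; right front 62; front 125.

Rate = 23/3.5 = 6.571 sts per in.
hood: 26 × 6.571 = 170.86 → 171.
right front: 9.5 × 6.571 = 62.43 → 62.
front: 19 × 6.571 = 124.86 → 125.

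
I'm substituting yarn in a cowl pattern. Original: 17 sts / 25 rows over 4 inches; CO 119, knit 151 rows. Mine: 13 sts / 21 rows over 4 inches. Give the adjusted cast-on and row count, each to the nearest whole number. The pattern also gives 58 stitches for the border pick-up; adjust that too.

Stitches: 119 × 13/17 = 91.00 → 91.
Rows: 151 × 21/25 = 126.84 → 127.
border pick-up: 58 × 13/17 = 44.35 → 44.

Cast on 91 stitches; work 127 rows; border pick-up 44 stitches.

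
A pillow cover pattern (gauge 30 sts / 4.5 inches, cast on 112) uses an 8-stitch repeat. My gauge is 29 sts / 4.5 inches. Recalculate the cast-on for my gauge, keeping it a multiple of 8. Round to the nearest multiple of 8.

Cast on 112 stitches.

112 × 29 / 30 = 108.27.
Nearest multiple of 8: 112.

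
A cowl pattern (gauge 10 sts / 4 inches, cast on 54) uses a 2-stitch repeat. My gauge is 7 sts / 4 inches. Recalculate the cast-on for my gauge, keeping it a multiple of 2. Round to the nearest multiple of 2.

CO 38 sts.

54 × 7 / 10 = 37.80.
Nearest multiple of 2: 38.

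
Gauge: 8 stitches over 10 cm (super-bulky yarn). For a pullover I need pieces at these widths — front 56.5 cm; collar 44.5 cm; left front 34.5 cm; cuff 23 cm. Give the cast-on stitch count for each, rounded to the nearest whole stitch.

front 45; collar 36; left front 28; cuff 18.

Rate = 8/10 = 0.8 sts per cm.
front: 56.5 × 0.8 = 45.20 → 45.
collar: 44.5 × 0.8 = 35.60 → 36.
left front: 34.5 × 0.8 = 27.60 → 28.
cuff: 23 × 0.8 = 18.40 → 18.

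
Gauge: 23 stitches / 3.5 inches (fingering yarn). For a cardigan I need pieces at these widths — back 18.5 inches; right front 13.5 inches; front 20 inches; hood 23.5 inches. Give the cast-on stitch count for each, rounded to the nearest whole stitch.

Rate = 23/3.5 = 6.571 sts per in.
back: 18.5 × 6.571 = 121.57 → 122.
right front: 13.5 × 6.571 = 88.71 → 89.
front: 20 × 6.571 = 131.43 → 131.
hood: 23.5 × 6.571 = 154.43 → 154.

back 122; right front 89; front 131; hood 154.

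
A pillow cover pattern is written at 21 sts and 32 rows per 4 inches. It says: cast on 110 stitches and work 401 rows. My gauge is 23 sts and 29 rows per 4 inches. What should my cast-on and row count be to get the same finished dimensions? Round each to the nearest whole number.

Stitches: 110 × 23/21 = 120.48 → 120.
Rows: 401 × 29/32 = 363.41 → 363.

Cast on 120 stitches; work 363 rows.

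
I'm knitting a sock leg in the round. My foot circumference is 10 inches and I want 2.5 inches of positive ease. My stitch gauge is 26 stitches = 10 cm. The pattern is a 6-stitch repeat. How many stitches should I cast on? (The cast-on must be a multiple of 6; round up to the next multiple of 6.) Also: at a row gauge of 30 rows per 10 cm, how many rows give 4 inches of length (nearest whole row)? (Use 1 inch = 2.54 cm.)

Finished = 10 + 2.5 = 12.5 inches.
12.5 inches × 2.54 = 31.75 cm.
26/10 = 2.6 sts per cm; 31.75 × 2.6 = 82.55 sts.
Next multiple of 6 → 84.
4 inches = 10.16 cm; × 3 = 30.48 → 30 rows.

Cast on 84 stitches; work 30 rows.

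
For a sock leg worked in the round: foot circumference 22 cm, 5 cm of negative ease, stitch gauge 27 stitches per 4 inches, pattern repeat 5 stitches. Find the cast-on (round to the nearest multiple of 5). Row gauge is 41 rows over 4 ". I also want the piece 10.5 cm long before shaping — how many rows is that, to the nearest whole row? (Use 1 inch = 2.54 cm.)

Cast on 45 stitches; work 42 rows.

Finished = 22 − 5 = 17 cm.
17 cm × 1/2.54 = 6.69 inches.
27/4 = 6.75 sts per in; 6.69 × 6.75 = 45.18 sts.
Nearest multiple of 5 → 45.
10.5 cm = 4.13 inches; × 10.25 = 42.37 → 42 rows.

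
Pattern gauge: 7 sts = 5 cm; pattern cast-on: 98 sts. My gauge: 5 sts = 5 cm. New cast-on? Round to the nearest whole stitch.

Scale factor = 5 / 7 = 0.714.
98 × 5 / 7 = 70.00 sts.

Cast on 70 stitches.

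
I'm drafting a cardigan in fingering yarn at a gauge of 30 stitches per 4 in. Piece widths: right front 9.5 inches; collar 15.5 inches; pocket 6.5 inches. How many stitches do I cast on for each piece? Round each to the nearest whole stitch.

Rate = 30/4 = 7.5 sts per in.
right front: 9.5 × 7.5 = 71.25 → 71.
collar: 15.5 × 7.5 = 116.25 → 116.
pocket: 6.5 × 7.5 = 48.75 → 49.

right front 71; collar 116; pocket 49.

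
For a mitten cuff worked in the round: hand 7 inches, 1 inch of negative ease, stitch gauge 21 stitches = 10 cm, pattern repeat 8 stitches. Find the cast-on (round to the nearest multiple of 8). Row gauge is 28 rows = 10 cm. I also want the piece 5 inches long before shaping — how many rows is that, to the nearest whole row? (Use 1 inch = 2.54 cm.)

Finished = 7 − 1 = 6 inches.
6 inches × 2.54 = 15.24 cm.
21/10 = 2.1 sts per cm; 15.24 × 2.1 = 32.00 sts.
Nearest multiple of 8 → 32.
5 inches = 12.70 cm; × 2.8 = 35.56 → 36 rows.

Cast on 32 stitches; work 36 rows.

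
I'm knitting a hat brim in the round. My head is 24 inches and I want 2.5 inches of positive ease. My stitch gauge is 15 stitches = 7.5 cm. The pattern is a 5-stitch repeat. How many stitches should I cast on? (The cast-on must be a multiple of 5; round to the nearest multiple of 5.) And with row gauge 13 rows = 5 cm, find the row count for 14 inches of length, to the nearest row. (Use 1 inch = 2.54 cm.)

Finished = 24 + 2.5 = 26.5 inches.
26.5 inches × 2.54 = 67.31 cm.
15/7.5 = 2 sts per cm; 67.31 × 2 = 134.62 sts.
Nearest multiple of 5 → 135.
14 inches = 35.56 cm; × 2.6 = 92.46 → 92 rows.

Cast on 135 stitches; work 92 rows.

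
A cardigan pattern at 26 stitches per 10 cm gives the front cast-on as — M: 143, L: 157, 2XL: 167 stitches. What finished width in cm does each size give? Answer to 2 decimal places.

26/10 = 2.6 sts per cm.
M: 143 / 2.6 = 55.000 → 55.00 cm.
L: 157 / 2.6 = 60.385 → 60.38 cm.
2XL: 167 / 2.6 = 64.231 → 64.23 cm.

M 55.00 cm; L 60.38 cm; 2XL 64.23 cm.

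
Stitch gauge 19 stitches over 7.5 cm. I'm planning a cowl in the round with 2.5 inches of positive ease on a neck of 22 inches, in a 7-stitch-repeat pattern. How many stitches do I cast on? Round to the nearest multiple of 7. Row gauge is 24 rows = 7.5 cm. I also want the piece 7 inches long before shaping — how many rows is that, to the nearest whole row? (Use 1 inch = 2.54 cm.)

Cast on 161 stitches; work 57 rows.

Finished = 22 + 2.5 = 24.5 inches.
24.5 inches × 2.54 = 62.23 cm.
19/7.5 = 2.533 sts per cm; 62.23 × 2.533 = 157.65 sts.
Nearest multiple of 7 → 161.
7 inches = 17.78 cm; × 3.2 = 56.90 → 57 rows.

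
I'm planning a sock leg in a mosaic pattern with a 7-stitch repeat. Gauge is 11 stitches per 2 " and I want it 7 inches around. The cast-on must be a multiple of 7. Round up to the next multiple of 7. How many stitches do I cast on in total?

Cast on 42 stitches.

11 / 2 = 5.5 sts per inch.
7 × 5.5 = 38.50 sts.
Next multiple of 7: 42.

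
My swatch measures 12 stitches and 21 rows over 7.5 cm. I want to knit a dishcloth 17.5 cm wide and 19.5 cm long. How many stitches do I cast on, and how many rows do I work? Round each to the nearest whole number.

Cast on 28 stitches and work 55 rows.

Stitch gauge = 12/7.5 = 1.6 sts/cm; 17.5 × 1.6 = 28.00 → 28 sts.
Row gauge = 21/7.5 = 2.8 rows/cm; 19.5 × 2.8 = 54.60 → 55 rows.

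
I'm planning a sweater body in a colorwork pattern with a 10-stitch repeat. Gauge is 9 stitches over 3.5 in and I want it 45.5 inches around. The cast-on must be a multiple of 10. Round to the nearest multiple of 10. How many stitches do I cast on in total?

9 / 3.5 = 2.571 sts per inch.
45.5 × 2.571 = 117.00 sts.
Nearest multiple of 10: 120.

120 stitches.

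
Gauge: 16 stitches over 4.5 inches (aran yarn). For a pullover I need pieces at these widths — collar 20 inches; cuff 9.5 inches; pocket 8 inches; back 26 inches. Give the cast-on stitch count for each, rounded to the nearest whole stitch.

Rate = 16/4.5 = 3.556 sts per in.
collar: 20 × 3.556 = 71.11 → 71.
cuff: 9.5 × 3.556 = 33.78 → 34.
pocket: 8 × 3.556 = 28.44 → 28.
back: 26 × 3.556 = 92.44 → 92.

collar 71; cuff 34; pocket 28; back 92.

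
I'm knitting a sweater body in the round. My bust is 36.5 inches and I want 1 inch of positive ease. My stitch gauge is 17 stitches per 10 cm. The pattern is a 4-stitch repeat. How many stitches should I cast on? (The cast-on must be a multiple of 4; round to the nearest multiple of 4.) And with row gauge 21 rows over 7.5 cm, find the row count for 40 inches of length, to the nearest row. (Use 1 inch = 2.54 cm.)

Finished = 36.5 + 1 = 37.5 inches.
37.5 inches × 2.54 = 95.25 cm.
17/10 = 1.7 sts per cm; 95.25 × 1.7 = 161.93 sts.
Nearest multiple of 4 → 160.
40 inches = 101.60 cm; × 2.8 = 284.48 → 284 rows.

Cast on 160 stitches; work 284 rows.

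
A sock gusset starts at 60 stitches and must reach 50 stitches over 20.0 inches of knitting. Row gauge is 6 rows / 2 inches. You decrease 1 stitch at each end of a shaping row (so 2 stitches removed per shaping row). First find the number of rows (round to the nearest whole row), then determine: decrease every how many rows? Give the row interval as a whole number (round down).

Rows = 20.0 × 3 = 60.0 → 60 rows.
Stitches to remove: 10 → 5 shaping rows (at 2 st each).
60 / 5 = 12.00 → every 12 rows.

Decrease every 12th row.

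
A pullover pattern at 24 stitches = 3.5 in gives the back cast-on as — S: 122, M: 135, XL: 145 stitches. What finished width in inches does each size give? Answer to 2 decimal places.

S 17.79 inches; M 19.69 inches; XL 21.15 inches.

24/3.5 = 6.857 sts per in.
S: 122 / 6.857 = 17.792 → 17.79 in.
M: 135 / 6.857 = 19.688 → 19.69 in.
XL: 145 / 6.857 = 21.146 → 21.15 in.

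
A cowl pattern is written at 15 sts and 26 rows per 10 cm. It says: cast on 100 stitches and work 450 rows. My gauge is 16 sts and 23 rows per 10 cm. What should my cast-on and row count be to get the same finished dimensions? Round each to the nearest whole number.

Cast on 107 stitches; work 398 rows.

Stitches: 100 × 16/15 = 106.67 → 107.
Rows: 450 × 23/26 = 398.08 → 398.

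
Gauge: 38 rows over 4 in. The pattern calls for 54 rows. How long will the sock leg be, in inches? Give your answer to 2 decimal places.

5.68 inches.

38 rows / 4 inch = 9.5 rows per inch.
54 / 9.5 = 5.684 inches.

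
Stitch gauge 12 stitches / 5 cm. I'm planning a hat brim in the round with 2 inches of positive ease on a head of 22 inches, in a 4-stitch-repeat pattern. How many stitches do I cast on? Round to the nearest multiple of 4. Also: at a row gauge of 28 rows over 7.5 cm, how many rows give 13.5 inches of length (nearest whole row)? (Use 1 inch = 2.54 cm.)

Finished = 22 + 2 = 24 inches.
24 inches × 2.54 = 60.96 cm.
12/5 = 2.4 sts per cm; 60.96 × 2.4 = 146.30 sts.
Nearest multiple of 4 → 148.
13.5 inches = 34.29 cm; × 3.733 = 128.02 → 128 rows.

Cast on 148 stitches; work 128 rows.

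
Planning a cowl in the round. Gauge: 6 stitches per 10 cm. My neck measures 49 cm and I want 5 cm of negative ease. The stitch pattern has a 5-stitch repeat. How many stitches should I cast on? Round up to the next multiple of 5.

Cast on 30 stitches.

Finished = 49 − 5 = 44 cm.
6 / 10 = 0.6 sts/cm.
44 × 0.6 = 26.40 sts.
Next multiple of 5: 30.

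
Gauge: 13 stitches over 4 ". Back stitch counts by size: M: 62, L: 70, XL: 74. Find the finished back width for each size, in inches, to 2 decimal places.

M 19.08 inches; L 21.54 inches; XL 22.77 inches.

13/4 = 3.25 sts per in.
M: 62 / 3.25 = 19.077 → 19.08 in.
L: 70 / 3.25 = 21.538 → 21.54 in.
XL: 74 / 3.25 = 22.769 → 22.77 in.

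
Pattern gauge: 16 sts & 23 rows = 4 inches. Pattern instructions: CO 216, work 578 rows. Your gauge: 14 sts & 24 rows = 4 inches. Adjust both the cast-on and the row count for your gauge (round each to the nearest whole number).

Cast on 189 stitches; work 603 rows.

Stitches: 216 × 14/16 = 189.00 → 189.
Rows: 578 × 24/23 = 603.13 → 603.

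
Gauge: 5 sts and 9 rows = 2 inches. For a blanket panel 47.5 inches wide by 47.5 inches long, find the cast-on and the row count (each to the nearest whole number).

Stitch gauge = 5/2 = 2.5 sts/in; 47.5 × 2.5 = 118.75 → 119 sts.
Row gauge = 9/2 = 4.5 rows/in; 47.5 × 4.5 = 213.75 → 214 rows.

Cast on 119 stitches and work 214 rows.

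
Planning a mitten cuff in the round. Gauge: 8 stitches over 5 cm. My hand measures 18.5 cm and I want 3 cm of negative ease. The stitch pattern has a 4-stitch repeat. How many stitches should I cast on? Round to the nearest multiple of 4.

24 stitches.

Finished = 18.5 − 3 = 15.5 cm.
8 / 5 = 1.6 sts/cm.
15.5 × 1.6 = 24.80 sts.
Nearest multiple of 4: 24.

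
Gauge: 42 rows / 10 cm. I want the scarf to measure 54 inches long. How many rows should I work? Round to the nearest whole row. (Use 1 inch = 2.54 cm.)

54 in = 137.16 cm.
42 rows / 10 cm = 4.2 rows per cm.
137.16 × 4.2 = 576.07 rows.
Round to nearest → 576.

576 rows.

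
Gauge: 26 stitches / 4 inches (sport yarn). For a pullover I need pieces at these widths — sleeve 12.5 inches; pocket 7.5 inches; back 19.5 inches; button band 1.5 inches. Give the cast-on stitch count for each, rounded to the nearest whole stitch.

sleeve 81; pocket 49; back 127; button band 10.

Rate = 26/4 = 6.5 sts per in.
sleeve: 12.5 × 6.5 = 81.25 → 81.
pocket: 7.5 × 6.5 = 48.75 → 49.
back: 19.5 × 6.5 = 126.75 → 127.
button band: 1.5 × 6.5 = 9.75 → 10.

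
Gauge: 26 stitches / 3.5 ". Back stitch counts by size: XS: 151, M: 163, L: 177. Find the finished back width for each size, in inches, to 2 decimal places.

26/3.5 = 7.429 sts per in.
XS: 151 / 7.429 = 20.327 → 20.33 in.
M: 163 / 7.429 = 21.942 → 21.94 in.
L: 177 / 7.429 = 23.827 → 23.83 in.

XS 20.33 inches; M 21.94 inches; L 23.83 inches.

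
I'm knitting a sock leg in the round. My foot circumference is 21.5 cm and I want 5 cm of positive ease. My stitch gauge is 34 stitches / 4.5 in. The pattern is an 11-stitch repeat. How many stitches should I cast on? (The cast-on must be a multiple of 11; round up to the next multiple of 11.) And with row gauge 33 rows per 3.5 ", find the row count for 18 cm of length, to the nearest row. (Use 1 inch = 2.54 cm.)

Finished = 21.5 + 5 = 26.5 cm.
26.5 cm × 1/2.54 = 10.43 inches.
34/4.5 = 7.556 sts per in; 10.43 × 7.556 = 78.83 sts.
Next multiple of 11 → 88.
18 cm = 7.09 inches; × 9.429 = 66.82 → 67 rows.

Cast on 88 stitches; work 67 rows.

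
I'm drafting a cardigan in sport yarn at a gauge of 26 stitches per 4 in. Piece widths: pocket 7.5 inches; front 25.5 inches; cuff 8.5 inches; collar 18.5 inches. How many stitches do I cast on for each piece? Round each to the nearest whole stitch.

pocket 49; front 166; cuff 55; collar 120.

Rate = 26/4 = 6.5 sts per in.
pocket: 7.5 × 6.5 = 48.75 → 49.
front: 25.5 × 6.5 = 165.75 → 166.
cuff: 8.5 × 6.5 = 55.25 → 55.
collar: 18.5 × 6.5 = 120.25 → 120.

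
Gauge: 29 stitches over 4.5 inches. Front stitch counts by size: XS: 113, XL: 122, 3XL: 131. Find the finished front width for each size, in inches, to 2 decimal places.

XS 17.53 inches; XL 18.93 inches; 3XL 20.33 inches.

29/4.5 = 6.444 sts per in.
XS: 113 / 6.444 = 17.534 → 17.53 in.
XL: 122 / 6.444 = 18.931 → 18.93 in.
3XL: 131 / 6.444 = 20.328 → 20.33 in.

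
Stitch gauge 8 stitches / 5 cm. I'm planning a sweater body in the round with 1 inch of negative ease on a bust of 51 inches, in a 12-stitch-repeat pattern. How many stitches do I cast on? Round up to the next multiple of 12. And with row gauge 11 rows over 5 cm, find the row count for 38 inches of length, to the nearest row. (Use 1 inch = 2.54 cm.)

Finished = 51 − 1 = 50 inches.
50 inches × 2.54 = 127.00 cm.
8/5 = 1.6 sts per cm; 127.00 × 1.6 = 203.20 sts.
Next multiple of 12 → 204.
38 inches = 96.52 cm; × 2.2 = 212.34 → 212 rows.

Cast on 204 stitches; work 212 rows.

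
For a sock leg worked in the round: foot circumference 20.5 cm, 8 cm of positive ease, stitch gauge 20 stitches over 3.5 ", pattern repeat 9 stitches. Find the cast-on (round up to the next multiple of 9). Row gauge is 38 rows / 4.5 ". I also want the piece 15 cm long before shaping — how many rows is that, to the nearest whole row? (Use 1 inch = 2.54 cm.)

Finished = 20.5 + 8 = 28.5 cm.
28.5 cm × 1/2.54 = 11.22 inches.
20/3.5 = 5.714 sts per in; 11.22 × 5.714 = 64.12 sts.
Next multiple of 9 → 72.
15 cm = 5.91 inches; × 8.444 = 49.87 → 50 rows.

Cast on 72 stitches; work 50 rows.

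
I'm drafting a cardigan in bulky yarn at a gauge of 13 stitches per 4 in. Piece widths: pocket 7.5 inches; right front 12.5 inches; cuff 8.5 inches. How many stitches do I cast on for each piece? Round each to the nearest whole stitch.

Rate = 13/4 = 3.25 sts per in.
pocket: 7.5 × 3.25 = 24.38 → 24.
right front: 12.5 × 3.25 = 40.62 → 41.
cuff: 8.5 × 3.25 = 27.62 → 28.

pocket 24; right front 41; cuff 28.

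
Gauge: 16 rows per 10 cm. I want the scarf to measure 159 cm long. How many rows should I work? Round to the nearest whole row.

16 rows / 10 cm = 1.6 rows per cm.
159 × 1.6 = 254.40 rows.
Round to nearest → 254.

Work 254 rows.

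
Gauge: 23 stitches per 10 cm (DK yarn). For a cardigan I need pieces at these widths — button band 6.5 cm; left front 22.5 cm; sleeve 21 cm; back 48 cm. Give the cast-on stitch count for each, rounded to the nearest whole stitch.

Rate = 23/10 = 2.3 sts per cm.
button band: 6.5 × 2.3 = 14.95 → 15.
left front: 22.5 × 2.3 = 51.75 → 52.
sleeve: 21 × 2.3 = 48.30 → 48.
back: 48 × 2.3 = 110.40 → 110.

button band 15; left front 52; sleeve 48; back 110.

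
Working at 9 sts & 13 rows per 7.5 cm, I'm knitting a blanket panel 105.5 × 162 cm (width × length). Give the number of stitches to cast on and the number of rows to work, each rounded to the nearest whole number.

Stitch gauge = 9/7.5 = 1.2 sts/cm; 105.5 × 1.2 = 126.60 → 127 sts.
Row gauge = 13/7.5 = 1.733 rows/cm; 162 × 1.733 = 280.80 → 281 rows.

Cast on 127 stitches and work 281 rows.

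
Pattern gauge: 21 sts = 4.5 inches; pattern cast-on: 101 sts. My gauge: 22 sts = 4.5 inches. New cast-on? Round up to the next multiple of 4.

108 stitches.

Scale factor = 22 / 21 = 1.048.
101 × 22 / 21 = 105.81 sts.
→ 108 sts.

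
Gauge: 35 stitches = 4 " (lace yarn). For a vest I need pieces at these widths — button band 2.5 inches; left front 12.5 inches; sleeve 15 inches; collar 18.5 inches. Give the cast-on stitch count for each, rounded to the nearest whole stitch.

button band 22; left front 109; sleeve 131; collar 162.

Rate = 35/4 = 8.75 sts per in.
button band: 2.5 × 8.75 = 21.88 → 22.
left front: 12.5 × 8.75 = 109.38 → 109.
sleeve: 15 × 8.75 = 131.25 → 131.
collar: 18.5 × 8.75 = 161.88 → 162.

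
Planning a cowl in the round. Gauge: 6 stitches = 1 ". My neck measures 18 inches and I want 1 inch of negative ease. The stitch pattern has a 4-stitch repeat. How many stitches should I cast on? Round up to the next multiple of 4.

104 stitches.

Finished = 18 − 1 = 17 inches.
6 / 1 = 6 sts/in.
17 × 6 = 102.00 sts.
Next multiple of 4: 104.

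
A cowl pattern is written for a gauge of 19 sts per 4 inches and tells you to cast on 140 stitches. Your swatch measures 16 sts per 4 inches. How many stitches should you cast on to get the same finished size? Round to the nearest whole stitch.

Scale factor = 16 / 19 = 0.842.
140 × 16 / 19 = 117.89 sts.
→ 118 sts.

CO 118 sts.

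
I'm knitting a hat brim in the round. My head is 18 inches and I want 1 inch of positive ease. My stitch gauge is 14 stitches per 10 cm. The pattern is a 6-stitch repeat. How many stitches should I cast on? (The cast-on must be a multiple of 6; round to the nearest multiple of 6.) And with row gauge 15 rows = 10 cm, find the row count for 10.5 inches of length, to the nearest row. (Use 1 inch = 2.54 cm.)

Finished = 18 + 1 = 19 inches.
19 inches × 2.54 = 48.26 cm.
14/10 = 1.4 sts per cm; 48.26 × 1.4 = 67.56 sts.
Nearest multiple of 6 → 66.
10.5 inches = 26.67 cm; × 1.5 = 40.01 → 40 rows.

Cast on 66 stitches; work 40 rows.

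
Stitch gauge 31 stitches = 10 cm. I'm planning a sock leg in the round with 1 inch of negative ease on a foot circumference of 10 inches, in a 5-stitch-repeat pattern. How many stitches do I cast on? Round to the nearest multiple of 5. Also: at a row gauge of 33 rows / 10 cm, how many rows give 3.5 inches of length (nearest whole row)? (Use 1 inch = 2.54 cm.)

Cast on 70 stitches; work 29 rows.

Finished = 10 − 1 = 9 inches.
9 inches × 2.54 = 22.86 cm.
31/10 = 3.1 sts per cm; 22.86 × 3.1 = 70.87 sts.
Nearest multiple of 5 → 70.
3.5 inches = 8.89 cm; × 3.3 = 29.34 → 29 rows.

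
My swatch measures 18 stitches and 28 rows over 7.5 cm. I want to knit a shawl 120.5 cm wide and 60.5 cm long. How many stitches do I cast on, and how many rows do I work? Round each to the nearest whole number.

Cast on 289 stitches and work 226 rows.

Stitch gauge = 18/7.5 = 2.4 sts/cm; 120.5 × 2.4 = 289.20 → 289 sts.
Row gauge = 28/7.5 = 3.733 rows/cm; 60.5 × 3.733 = 225.87 → 226 rows.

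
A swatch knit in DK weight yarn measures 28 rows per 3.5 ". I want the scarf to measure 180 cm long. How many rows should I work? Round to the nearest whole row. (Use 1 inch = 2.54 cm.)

180 cm = 70.87 in.
28 rows / 3.5 in = 8 rows per inch.
70.87 × 8 = 566.93 rows.
Round to nearest → 567.

Work 567 rows.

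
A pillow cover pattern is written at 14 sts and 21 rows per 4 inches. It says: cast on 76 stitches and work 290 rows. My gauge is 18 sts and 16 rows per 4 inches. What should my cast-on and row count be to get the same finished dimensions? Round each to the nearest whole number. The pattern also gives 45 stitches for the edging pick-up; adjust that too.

Cast on 98 stitches; work 221 rows; edging pick-up 58 stitches.

Stitches: 76 × 18/14 = 97.71 → 98.
Rows: 290 × 16/21 = 220.95 → 221.
edging pick-up: 45 × 18/14 = 57.86 → 58.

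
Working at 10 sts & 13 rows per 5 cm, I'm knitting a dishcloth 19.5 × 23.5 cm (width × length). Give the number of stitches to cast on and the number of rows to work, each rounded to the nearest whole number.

Stitch gauge = 10/5 = 2 sts/cm; 19.5 × 2 = 39.00 → 39 sts.
Row gauge = 13/5 = 2.6 rows/cm; 23.5 × 2.6 = 61.10 → 61 rows.

Cast on 39 stitches and work 61 rows.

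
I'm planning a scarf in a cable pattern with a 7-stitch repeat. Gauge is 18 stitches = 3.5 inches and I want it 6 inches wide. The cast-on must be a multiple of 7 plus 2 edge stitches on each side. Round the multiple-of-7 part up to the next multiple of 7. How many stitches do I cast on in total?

Cast on 32 stitches.

18 / 3.5 = 5.143 sts per inch.
6 × 5.143 = 30.86 sts.
Less 4 edge sts → 26.86 for the repeat.
Next multiple of 7: 28.
Add back 4 edge sts → 32.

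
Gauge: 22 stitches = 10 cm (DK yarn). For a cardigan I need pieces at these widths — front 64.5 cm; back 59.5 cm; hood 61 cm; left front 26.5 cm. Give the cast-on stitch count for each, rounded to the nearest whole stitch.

front 142; back 131; hood 134; left front 58.

Rate = 22/10 = 2.2 sts per cm.
front: 64.5 × 2.2 = 141.90 → 142.
back: 59.5 × 2.2 = 130.90 → 131.
hood: 61 × 2.2 = 134.20 → 134.
left front: 26.5 × 2.2 = 58.30 → 58.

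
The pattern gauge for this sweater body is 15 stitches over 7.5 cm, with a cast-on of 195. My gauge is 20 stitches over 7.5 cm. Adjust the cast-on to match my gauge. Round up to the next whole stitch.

260 stitches.

Scale factor = 20 / 15 = 1.333.
195 × 20 / 15 = 260.00 sts.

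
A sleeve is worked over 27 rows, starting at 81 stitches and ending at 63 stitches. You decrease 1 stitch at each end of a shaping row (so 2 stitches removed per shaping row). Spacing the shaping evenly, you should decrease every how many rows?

Stitches to remove: |63 − 81| = 18.
Shaping rows needed: 18 / 2 = 9.
27 rows / 9 = every 3 rows.

Decrease every 3rd row.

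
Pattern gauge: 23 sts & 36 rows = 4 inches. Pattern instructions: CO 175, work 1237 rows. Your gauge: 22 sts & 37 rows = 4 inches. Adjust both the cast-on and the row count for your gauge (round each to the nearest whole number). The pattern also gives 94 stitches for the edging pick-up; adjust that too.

Stitches: 175 × 22/23 = 167.39 → 167.
Rows: 1237 × 37/36 = 1271.36 → 1271.
edging pick-up: 94 × 22/23 = 89.91 → 90.

Cast on 167 stitches; work 1271 rows; edging pick-up 90 stitches.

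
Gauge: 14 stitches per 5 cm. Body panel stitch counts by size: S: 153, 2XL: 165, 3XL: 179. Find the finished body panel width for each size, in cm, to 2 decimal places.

S 54.64 cm; 2XL 58.93 cm; 3XL 63.93 cm.

14/5 = 2.8 sts per cm.
S: 153 / 2.8 = 54.643 → 54.64 cm.
2XL: 165 / 2.8 = 58.929 → 58.93 cm.
3XL: 179 / 2.8 = 63.929 → 63.93 cm.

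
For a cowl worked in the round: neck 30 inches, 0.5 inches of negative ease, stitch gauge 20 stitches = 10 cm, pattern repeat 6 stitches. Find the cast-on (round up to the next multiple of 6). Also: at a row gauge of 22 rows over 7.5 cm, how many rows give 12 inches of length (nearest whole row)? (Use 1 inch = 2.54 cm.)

Cast on 150 stitches; work 89 rows.

Finished = 30 − 0.5 = 29.5 inches.
29.5 inches × 2.54 = 74.93 cm.
20/10 = 2 sts per cm; 74.93 × 2 = 149.86 sts.
Next multiple of 6 → 150.
12 inches = 30.48 cm; × 2.933 = 89.41 → 89 rows.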